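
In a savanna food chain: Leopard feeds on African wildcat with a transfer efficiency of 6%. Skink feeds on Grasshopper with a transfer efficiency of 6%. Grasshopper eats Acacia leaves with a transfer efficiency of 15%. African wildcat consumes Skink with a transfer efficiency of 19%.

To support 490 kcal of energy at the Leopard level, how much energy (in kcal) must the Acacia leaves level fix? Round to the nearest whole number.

Cumulative transfer efficiency: 0.15 × 0.06 × 0.19 × 0.06 = 0.0001026
Acacia leaves energy = 490 / 0.0001026 = 4775828 kcal

4775828 kcal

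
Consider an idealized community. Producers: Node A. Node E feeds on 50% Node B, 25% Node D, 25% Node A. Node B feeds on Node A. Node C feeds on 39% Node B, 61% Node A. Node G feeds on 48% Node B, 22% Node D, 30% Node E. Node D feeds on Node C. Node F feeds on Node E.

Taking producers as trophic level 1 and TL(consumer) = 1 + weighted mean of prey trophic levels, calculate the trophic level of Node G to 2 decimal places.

3.64

Node B: 1 + 1 = 2
Node C: 1 + (0.39×2 + 0.61×1) = 2.39
Node D: 1 + 2.39 = 3.39
Node E: 1 + (0.5×2 + 0.25×3.39 + 0.25×1) = 3.0975
Node F: 1 + 3.0975 = 4.0975
Node G: 1 + (0.48×2 + 0.22×3.39 + 0.3×3.0975) = 3.63505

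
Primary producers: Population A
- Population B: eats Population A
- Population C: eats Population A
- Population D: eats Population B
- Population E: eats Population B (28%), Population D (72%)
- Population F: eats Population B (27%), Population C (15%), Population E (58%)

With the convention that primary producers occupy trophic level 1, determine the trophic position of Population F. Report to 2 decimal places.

4.00

Population B: 1 + 1 = 2
Population C: 1 + 1 = 2
Population D: 1 + 2 = 3
Population E: 1 + (0.28×2 + 0.72×3) = 3.72
Population F: 1 + (0.27×2 + 0.15×2 + 0.58×3.72) = 3.9976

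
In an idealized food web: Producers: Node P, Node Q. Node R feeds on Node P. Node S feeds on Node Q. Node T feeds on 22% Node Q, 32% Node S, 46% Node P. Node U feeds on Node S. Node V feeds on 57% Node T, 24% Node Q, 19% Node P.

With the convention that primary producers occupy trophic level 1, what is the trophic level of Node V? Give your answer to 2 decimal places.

2.75

Node R: 1 + 1 = 2
Node S: 1 + 1 = 2
Node T: 1 + (0.22×1 + 0.32×2 + 0.46×1) = 2.32
Node U: 1 + 2 = 3
Node V: 1 + (0.57×2.32 + 0.24×1 + 0.19×1) = 2.7524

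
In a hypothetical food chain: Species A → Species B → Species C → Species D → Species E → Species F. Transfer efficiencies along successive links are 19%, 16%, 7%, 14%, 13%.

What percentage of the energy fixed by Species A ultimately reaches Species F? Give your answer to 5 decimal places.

0.00387%

Product of link efficiencies: 0.19 × 0.16 × 0.07 × 0.14 × 0.13 = 0.0000387296
As a percentage: 0.0000387296 × 100 = 0.00387%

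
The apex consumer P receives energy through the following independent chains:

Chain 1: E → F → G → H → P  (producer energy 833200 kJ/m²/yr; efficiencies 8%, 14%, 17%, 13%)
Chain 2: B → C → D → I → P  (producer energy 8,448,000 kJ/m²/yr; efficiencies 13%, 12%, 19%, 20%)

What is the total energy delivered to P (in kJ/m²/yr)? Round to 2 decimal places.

5214.21 kJ/m²/yr

Chain 1: 833200 × 0.08 × 0.14 × 0.17 × 0.13 = 206.233664 kJ/m²/yr
Chain 2: 8448000 × 0.13 × 0.12 × 0.19 × 0.2 = 5007.9744 kJ/m²/yr
Total at P: 206.233664 + 5007.9744 = 5214.208064 kJ/m²/yr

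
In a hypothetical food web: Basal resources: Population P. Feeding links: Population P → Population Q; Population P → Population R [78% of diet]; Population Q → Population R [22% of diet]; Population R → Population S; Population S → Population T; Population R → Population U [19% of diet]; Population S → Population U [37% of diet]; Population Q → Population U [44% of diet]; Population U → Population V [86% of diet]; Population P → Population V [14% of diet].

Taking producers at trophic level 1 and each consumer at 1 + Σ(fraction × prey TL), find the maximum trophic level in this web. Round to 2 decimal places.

4.22

Population Q: 1 + 1 = 2
Population R: 1 + (0.78×1 + 0.22×2) = 2.22
Population S: 1 + 2.22 = 3.22
Population T: 1 + 3.22 = 4.22
Population U: 1 + (0.19×2.22 + 0.37×3.22 + 0.44×2) = 3.4932
Population V: 1 + (0.86×3.4932 + 0.14×1) = 4.144152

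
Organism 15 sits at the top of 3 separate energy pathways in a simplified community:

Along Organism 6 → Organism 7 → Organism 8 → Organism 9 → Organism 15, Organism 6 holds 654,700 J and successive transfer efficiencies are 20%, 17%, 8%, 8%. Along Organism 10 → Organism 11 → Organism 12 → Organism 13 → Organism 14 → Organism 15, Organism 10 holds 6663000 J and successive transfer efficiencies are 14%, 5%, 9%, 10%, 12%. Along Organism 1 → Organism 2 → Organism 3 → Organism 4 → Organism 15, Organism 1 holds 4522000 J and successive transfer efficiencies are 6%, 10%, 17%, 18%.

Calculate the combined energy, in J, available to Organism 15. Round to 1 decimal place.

Via Organism 6: 654700 × 0.2 × 0.17 × 0.08 × 0.08 = 142.46272 J
Via Organism 10: 6663000 × 0.14 × 0.05 × 0.09 × 0.1 × 0.12 = 50.37228 J
Via Organism 1: 4522000 × 0.06 × 0.1 × 0.17 × 0.18 = 830.2392 J
Total at Organism 15: 142.46272 + 50.37228 + 830.2392 = 1023.0742 J

1023.1 J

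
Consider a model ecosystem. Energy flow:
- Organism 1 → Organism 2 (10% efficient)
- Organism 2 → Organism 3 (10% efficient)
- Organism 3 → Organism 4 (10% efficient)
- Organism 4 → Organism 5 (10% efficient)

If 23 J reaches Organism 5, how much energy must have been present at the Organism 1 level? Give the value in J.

230000 J

Cumulative transfer efficiency: 0.1 × 0.1 × 0.1 × 0.1 = 0.0001
Organism 1 energy = 23 / 0.0001 = 230000 J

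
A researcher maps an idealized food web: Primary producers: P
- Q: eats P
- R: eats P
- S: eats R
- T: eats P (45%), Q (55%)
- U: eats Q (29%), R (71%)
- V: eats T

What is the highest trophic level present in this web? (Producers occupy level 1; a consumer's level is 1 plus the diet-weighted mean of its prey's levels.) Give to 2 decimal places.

Q: 1 + 1 = 2
R: 1 + 1 = 2
S: 1 + 2 = 3
T: 1 + (0.45×1 + 0.55×2) = 2.55
U: 1 + (0.29×2 + 0.71×2) = 3
V: 1 + 2.55 = 3.55

3.55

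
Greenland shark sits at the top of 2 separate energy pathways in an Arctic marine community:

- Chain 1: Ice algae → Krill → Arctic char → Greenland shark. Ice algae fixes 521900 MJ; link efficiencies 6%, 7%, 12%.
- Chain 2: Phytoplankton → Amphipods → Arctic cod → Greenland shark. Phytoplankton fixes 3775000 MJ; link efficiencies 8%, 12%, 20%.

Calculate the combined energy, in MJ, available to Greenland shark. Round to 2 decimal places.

7511.04 MJ

Chain 1: 521900 × 0.06 × 0.07 × 0.12 = 263.0376 MJ
Chain 2: 3775000 × 0.08 × 0.12 × 0.2 = 7248 MJ
Total at Greenland shark: 263.0376 + 7248 = 7511.0376 MJ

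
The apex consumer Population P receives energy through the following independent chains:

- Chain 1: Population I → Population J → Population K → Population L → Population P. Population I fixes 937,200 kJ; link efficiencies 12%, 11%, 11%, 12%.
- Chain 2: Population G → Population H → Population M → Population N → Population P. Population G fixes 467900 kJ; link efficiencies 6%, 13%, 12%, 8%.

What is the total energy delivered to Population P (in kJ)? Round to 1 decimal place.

Chain 1: 937200 × 0.12 × 0.11 × 0.11 × 0.12 = 163.297728 kJ
Chain 2: 467900 × 0.06 × 0.13 × 0.12 × 0.08 = 35.036352 kJ
Total at Population P: 163.297728 + 35.036352 = 198.33408 kJ

198.3 kJ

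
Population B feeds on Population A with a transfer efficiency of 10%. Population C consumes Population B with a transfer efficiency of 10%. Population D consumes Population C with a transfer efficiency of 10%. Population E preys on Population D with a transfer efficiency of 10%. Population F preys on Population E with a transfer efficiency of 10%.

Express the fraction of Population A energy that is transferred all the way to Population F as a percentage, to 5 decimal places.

0.00100%

Product of link efficiencies: 0.1 × 0.1 × 0.1 × 0.1 × 0.1 = 0.00001
As a percentage: 0.00001 × 100 = 0.00100%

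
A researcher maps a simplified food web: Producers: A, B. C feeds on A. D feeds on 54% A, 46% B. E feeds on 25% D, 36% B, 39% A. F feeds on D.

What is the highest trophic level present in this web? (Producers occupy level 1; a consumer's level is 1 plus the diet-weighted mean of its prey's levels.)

3

C: 1 + 1 = 2
D: 1 + (0.54×1 + 0.46×1) = 2
E: 1 + (0.25×2 + 0.36×1 + 0.39×1) = 2.25
F: 1 + 2 = 3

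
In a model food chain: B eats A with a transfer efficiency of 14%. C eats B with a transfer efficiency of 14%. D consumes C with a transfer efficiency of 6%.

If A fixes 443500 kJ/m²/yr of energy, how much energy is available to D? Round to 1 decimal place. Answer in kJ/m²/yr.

B: 443500 × 0.14 = 62090 kJ/m²/yr
C: 62090 × 0.14 = 8692.6 kJ/m²/yr
D: 8692.6 × 0.06 = 521.556 kJ/m²/yr

521.6 kJ/m²/yr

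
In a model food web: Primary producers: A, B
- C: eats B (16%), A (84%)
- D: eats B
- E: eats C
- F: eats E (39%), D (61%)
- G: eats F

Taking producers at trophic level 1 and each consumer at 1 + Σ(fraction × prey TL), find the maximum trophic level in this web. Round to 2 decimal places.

4.39

C: 1 + (0.16×1 + 0.84×1) = 2
D: 1 + 1 = 2
E: 1 + 2 = 3
F: 1 + (0.39×3 + 0.61×2) = 3.39
G: 1 + 3.39 = 4.39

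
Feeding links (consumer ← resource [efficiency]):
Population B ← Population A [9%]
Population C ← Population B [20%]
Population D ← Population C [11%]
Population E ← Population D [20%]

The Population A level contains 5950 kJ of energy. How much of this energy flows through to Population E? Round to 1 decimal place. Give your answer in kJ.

2.4 kJ

Population B: 5950 × 0.09 = 535.5 kJ
Population C: 535.5 × 0.2 = 107.1 kJ
Population D: 107.1 × 0.11 = 11.781 kJ
Population E: 11.781 × 0.2 = 2.3562 kJ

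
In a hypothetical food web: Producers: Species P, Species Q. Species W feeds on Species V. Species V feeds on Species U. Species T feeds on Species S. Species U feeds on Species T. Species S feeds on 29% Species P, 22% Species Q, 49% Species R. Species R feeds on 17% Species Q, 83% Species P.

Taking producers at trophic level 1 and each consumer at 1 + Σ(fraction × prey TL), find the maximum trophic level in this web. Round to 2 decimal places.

Species R: 1 + (0.17×1 + 0.83×1) = 2
Species S: 1 + (0.29×1 + 0.22×1 + 0.49×2) = 2.49
Species T: 1 + 2.49 = 3.49
Species U: 1 + 3.49 = 4.49
Species V: 1 + 4.49 = 5.49
Species W: 1 + 5.49 = 6.49

6.49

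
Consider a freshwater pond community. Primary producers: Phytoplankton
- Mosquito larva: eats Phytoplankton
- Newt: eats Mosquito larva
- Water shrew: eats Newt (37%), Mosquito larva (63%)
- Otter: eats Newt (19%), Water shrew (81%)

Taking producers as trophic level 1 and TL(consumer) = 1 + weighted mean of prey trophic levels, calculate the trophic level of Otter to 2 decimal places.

4.30

Mosquito larva: 1 + 1 = 2
Newt: 1 + 2 = 3
Water shrew: 1 + (0.37×3 + 0.63×2) = 3.37
Otter: 1 + (0.19×3 + 0.81×3.37) = 4.2997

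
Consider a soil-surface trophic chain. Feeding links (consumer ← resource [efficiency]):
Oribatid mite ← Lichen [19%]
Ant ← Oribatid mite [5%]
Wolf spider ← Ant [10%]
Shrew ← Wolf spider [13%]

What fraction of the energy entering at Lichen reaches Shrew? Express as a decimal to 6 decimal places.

0.000124

Product of link efficiencies: 0.19 × 0.05 × 0.1 × 0.13 = 0.0001235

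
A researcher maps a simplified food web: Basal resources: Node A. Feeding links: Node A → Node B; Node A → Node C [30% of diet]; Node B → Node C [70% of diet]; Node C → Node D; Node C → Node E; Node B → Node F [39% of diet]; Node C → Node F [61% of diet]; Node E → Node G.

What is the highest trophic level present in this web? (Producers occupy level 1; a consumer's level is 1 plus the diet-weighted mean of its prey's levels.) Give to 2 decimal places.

4.70

Node B: 1 + 1 = 2
Node C: 1 + (0.3×1 + 0.7×2) = 2.7
Node D: 1 + 2.7 = 3.7
Node E: 1 + 2.7 = 3.7
Node F: 1 + (0.39×2 + 0.61×2.7) = 3.427
Node G: 1 + 3.7 = 4.7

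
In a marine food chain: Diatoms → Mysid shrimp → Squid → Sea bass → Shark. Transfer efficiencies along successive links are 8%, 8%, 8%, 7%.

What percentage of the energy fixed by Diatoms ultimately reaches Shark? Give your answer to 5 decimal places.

0.00358%

Product of link efficiencies: 0.08 × 0.08 × 0.08 × 0.07 = 0.00003584
As a percentage: 0.00003584 × 100 = 0.00358%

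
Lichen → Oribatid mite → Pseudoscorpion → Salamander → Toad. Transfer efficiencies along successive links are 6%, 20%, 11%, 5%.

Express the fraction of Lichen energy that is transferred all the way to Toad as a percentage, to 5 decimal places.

Product of link efficiencies: 0.06 × 0.2 × 0.11 × 0.05 = 0.000066
As a percentage: 0.000066 × 100 = 0.00660%

0.00660%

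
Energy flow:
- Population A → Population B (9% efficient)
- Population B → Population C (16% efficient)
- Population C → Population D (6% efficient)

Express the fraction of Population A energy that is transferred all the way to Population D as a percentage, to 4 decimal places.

Product of link efficiencies: 0.09 × 0.16 × 0.06 = 0.000864
As a percentage: 0.000864 × 100 = 0.0864%

0.0864%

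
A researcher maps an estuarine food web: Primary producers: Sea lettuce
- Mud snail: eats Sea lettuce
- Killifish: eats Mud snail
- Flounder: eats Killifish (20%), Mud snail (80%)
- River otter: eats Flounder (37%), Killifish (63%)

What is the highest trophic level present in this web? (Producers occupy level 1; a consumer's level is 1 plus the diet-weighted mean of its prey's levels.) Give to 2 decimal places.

Mud snail: 1 + 1 = 2
Killifish: 1 + 2 = 3
Flounder: 1 + (0.2×3 + 0.8×2) = 3.2
River otter: 1 + (0.37×3.2 + 0.63×3) = 4.074

4.07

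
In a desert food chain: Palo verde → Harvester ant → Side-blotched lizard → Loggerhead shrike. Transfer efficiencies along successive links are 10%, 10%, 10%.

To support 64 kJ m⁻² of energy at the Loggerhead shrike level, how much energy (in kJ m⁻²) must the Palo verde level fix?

Cumulative transfer efficiency: 0.1 × 0.1 × 0.1 = 0.001
Palo verde energy = 64 / 0.001 = 64000 kJ m⁻²

64000 kJ m⁻²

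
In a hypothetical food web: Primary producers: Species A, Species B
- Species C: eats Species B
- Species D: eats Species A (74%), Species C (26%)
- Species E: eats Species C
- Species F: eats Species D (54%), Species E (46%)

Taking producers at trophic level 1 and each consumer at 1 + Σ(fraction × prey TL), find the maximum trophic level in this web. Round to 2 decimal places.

Species C: 1 + 1 = 2
Species D: 1 + (0.74×1 + 0.26×2) = 2.26
Species E: 1 + 2 = 3
Species F: 1 + (0.54×2.26 + 0.46×3) = 3.6004

3.60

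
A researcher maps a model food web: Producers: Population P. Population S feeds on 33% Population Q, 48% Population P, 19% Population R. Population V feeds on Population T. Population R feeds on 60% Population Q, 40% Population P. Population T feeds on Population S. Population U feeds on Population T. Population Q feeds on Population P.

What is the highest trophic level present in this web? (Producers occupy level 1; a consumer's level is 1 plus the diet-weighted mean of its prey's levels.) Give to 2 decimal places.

4.63

Population Q: 1 + 1 = 2
Population R: 1 + (0.6×2 + 0.4×1) = 2.6
Population S: 1 + (0.33×2 + 0.48×1 + 0.19×2.6) = 2.634
Population T: 1 + 2.634 = 3.634
Population U: 1 + 3.634 = 4.634
Population V: 1 + 3.634 = 4.634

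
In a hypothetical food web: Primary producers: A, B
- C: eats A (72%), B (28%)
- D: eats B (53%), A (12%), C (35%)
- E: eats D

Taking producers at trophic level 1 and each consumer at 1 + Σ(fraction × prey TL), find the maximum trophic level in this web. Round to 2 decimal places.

3.35

C: 1 + (0.72×1 + 0.28×1) = 2
D: 1 + (0.53×1 + 0.12×1 + 0.35×2) = 2.35
E: 1 + 2.35 = 3.35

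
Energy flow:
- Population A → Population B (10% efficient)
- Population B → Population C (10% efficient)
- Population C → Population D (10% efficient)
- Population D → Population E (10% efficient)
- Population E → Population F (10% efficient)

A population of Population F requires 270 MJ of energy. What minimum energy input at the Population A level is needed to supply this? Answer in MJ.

Cumulative transfer efficiency: 0.1 × 0.1 × 0.1 × 0.1 × 0.1 = 0.00001
Population A energy = 270 / 0.00001 = 27000000 MJ

27000000 MJ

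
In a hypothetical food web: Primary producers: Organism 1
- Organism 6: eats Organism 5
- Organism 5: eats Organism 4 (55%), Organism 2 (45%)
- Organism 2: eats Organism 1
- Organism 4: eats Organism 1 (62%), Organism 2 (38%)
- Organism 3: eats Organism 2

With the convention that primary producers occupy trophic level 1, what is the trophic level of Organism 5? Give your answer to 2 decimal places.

3.21

Organism 2: 1 + 1 = 2
Organism 3: 1 + 2 = 3
Organism 4: 1 + (0.62×1 + 0.38×2) = 2.38
Organism 5: 1 + (0.55×2.38 + 0.45×2) = 3.209
Organism 6: 1 + 3.209 = 4.209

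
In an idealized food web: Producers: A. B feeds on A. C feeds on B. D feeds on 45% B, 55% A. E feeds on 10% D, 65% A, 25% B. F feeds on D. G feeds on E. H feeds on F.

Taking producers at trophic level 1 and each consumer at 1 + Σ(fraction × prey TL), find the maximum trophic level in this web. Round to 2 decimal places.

4.45

B: 1 + 1 = 2
C: 1 + 2 = 3
D: 1 + (0.45×2 + 0.55×1) = 2.45
E: 1 + (0.1×2.45 + 0.65×1 + 0.25×2) = 2.395
F: 1 + 2.45 = 3.45
G: 1 + 2.395 = 3.395
H: 1 + 3.45 = 4.45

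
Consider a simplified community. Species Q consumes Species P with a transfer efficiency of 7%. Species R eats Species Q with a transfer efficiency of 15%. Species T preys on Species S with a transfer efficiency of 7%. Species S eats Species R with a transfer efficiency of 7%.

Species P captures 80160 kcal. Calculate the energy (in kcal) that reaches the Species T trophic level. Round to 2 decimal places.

Species Q: 80160 × 0.07 = 5611.2 kcal
Species R: 5611.2 × 0.15 = 841.68 kcal
Species S: 841.68 × 0.07 = 58.9176 kcal
Species T: 58.9176 × 0.07 = 4.124232 kcal

4.12 kcal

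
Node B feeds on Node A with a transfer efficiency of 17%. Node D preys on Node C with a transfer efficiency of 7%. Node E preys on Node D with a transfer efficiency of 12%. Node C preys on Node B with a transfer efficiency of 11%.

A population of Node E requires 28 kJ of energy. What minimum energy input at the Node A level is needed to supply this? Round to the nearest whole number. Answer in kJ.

178253 kJ

Cumulative transfer efficiency: 0.17 × 0.11 × 0.07 × 0.12 = 0.00015708
Node A energy = 28 / 0.00015708 = 178253 kJ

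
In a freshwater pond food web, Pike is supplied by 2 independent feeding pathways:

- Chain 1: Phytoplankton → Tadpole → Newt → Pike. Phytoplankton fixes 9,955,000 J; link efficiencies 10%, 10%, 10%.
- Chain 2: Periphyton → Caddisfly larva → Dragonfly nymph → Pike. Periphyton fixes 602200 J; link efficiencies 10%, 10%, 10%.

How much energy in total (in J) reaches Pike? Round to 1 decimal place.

Chain 1: 9955000 × 0.1 × 0.1 × 0.1 = 9955 J
Chain 2: 602200 × 0.1 × 0.1 × 0.1 = 602.2 J
Total at Pike: 9955 + 602.2 = 10557.2 J

10557.2 J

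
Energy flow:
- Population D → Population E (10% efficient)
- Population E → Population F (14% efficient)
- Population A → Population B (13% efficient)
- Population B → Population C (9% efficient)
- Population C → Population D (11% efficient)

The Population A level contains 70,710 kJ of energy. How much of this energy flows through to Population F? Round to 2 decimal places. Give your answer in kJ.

1.27 kJ

Population B: 70710 × 0.13 = 9192.3 kJ
Population C: 9192.3 × 0.09 = 827.307 kJ
Population D: 827.307 × 0.11 = 91.00377 kJ
Population E: 91.00377 × 0.1 = 9.100377 kJ
Population F: 9.100377 × 0.14 = 1.27405278 kJ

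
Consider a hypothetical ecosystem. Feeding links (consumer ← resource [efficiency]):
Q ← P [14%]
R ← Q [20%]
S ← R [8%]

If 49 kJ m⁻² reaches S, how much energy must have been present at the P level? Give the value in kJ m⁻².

Cumulative transfer efficiency: 0.14 × 0.2 × 0.08 = 0.00224
P energy = 49 / 0.00224 = 21875 kJ m⁻²

21875 kJ m⁻²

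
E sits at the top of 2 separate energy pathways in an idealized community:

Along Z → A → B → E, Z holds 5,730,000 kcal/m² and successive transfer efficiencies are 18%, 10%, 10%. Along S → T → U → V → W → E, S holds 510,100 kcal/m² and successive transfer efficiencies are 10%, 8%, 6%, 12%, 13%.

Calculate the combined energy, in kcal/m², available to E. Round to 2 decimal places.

10317.82 kcal/m²

Via Z: 5730000 × 0.18 × 0.1 × 0.1 = 10314 kcal/m²
Via S: 510100 × 0.1 × 0.08 × 0.06 × 0.12 × 0.13 = 3.8196288 kcal/m²
Total at E: 10314 + 3.8196288 = 10317.8196288 kcal/m²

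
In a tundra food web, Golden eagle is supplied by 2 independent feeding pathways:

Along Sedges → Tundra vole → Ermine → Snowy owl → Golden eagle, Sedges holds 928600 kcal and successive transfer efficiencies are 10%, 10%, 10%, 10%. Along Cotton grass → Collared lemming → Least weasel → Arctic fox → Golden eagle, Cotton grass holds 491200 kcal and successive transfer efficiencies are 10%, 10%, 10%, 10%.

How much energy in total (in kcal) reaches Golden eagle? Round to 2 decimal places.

141.98 kcal

Via Sedges: 928600 × 0.1 × 0.1 × 0.1 × 0.1 = 92.86 kcal
Via Cotton grass: 491200 × 0.1 × 0.1 × 0.1 × 0.1 = 49.12 kcal
Total at Golden eagle: 92.86 + 49.12 = 141.98 kcal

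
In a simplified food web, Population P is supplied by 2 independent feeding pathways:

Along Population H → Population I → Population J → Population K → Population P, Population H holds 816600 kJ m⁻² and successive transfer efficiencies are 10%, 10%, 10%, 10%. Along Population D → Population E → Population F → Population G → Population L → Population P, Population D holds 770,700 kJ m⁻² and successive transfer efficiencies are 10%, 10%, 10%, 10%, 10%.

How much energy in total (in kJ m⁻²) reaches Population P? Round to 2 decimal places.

Via Population H: 816600 × 0.1 × 0.1 × 0.1 × 0.1 = 81.66 kJ m⁻²
Via Population D: 770700 × 0.1 × 0.1 × 0.1 × 0.1 × 0.1 = 7.707 kJ m⁻²
Total at Population P: 81.66 + 7.707 = 89.367 kJ m⁻²

89.37 kJ m⁻²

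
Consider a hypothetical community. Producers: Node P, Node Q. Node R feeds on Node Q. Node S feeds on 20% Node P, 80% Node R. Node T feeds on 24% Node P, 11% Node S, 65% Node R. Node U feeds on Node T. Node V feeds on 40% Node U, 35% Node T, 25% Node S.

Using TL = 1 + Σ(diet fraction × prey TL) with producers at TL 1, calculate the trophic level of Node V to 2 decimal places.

Node R: 1 + 1 = 2
Node S: 1 + (0.2×1 + 0.8×2) = 2.8
Node T: 1 + (0.24×1 + 0.11×2.8 + 0.65×2) = 2.848
Node U: 1 + 2.848 = 3.848
Node V: 1 + (0.4×3.848 + 0.35×2.848 + 0.25×2.8) = 4.236

4.24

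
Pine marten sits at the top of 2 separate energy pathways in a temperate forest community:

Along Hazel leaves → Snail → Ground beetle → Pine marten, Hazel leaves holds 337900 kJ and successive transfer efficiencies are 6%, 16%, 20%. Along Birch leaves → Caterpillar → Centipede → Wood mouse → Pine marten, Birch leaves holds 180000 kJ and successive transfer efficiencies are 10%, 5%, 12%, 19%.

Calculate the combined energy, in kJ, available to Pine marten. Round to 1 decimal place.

669.3 kJ

Via Hazel leaves: 337900 × 0.06 × 0.16 × 0.2 = 648.768 kJ
Via Birch leaves: 180000 × 0.1 × 0.05 × 0.12 × 0.19 = 20.52 kJ
Total at Pine marten: 648.768 + 20.52 = 669.288 kJ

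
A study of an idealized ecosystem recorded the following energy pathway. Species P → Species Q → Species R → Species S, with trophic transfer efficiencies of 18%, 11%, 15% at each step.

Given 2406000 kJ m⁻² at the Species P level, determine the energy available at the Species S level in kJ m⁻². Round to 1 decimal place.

7145.8 kJ m⁻²

Species Q: 2406000 × 0.18 = 433080 kJ m⁻²
Species R: 433080 × 0.11 = 47638.8 kJ m⁻²
Species S: 47638.8 × 0.15 = 7145.82 kJ m⁻²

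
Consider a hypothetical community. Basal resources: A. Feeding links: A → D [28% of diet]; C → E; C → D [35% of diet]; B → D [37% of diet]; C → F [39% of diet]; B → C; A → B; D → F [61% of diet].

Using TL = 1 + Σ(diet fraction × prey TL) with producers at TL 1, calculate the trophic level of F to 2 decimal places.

B: 1 + 1 = 2
C: 1 + 2 = 3
D: 1 + (0.37×2 + 0.28×1 + 0.35×3) = 3.07
E: 1 + 3 = 4
F: 1 + (0.39×3 + 0.61×3.07) = 4.0427

4.04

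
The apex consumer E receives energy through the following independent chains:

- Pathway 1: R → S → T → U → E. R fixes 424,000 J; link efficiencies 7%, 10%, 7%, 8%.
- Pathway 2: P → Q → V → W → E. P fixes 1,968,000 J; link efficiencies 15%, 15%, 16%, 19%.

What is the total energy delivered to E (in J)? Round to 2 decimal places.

1362.73 J

Pathway 1: 424000 × 0.07 × 0.1 × 0.07 × 0.08 = 16.6208 J
Pathway 2: 1968000 × 0.15 × 0.15 × 0.16 × 0.19 = 1346.112 J
Total at E: 16.6208 + 1346.112 = 1362.7328 J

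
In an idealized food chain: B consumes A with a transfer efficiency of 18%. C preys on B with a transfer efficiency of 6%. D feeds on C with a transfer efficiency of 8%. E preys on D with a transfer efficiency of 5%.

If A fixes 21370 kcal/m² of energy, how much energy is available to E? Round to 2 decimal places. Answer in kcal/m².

B: 21370 × 0.18 = 3846.6 kcal/m²
C: 3846.6 × 0.06 = 230.796 kcal/m²
D: 230.796 × 0.08 = 18.46368 kcal/m²
E: 18.46368 × 0.05 = 0.923184 kcal/m²

0.92 kcal/m²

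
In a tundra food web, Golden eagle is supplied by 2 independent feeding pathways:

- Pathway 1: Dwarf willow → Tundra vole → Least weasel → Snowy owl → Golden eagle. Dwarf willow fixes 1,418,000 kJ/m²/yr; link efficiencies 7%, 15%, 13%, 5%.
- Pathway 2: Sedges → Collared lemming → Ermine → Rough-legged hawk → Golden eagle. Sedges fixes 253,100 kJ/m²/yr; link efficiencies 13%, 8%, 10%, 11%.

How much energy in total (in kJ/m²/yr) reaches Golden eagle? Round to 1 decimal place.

Pathway 1: 1418000 × 0.07 × 0.15 × 0.13 × 0.05 = 96.7785 kJ/m²/yr
Pathway 2: 253100 × 0.13 × 0.08 × 0.1 × 0.11 = 28.95464 kJ/m²/yr
Total at Golden eagle: 96.7785 + 28.95464 = 125.73314 kJ/m²/yr

125.7 kJ/m²/yr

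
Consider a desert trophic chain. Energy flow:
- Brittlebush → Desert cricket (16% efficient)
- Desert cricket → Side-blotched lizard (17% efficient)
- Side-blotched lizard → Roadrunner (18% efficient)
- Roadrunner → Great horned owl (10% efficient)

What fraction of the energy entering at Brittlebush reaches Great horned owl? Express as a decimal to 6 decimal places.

0.000490

Product of link efficiencies: 0.16 × 0.17 × 0.18 × 0.1 = 0.0004896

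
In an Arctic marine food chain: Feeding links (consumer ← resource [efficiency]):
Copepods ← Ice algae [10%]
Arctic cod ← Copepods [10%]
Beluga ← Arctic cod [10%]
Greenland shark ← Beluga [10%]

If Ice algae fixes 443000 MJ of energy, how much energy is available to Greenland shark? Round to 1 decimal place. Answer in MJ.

44.3 MJ

Copepods: 443000 × 0.1 = 44300 MJ
Arctic cod: 44300 × 0.1 = 4430 MJ
Beluga: 4430 × 0.1 = 443 MJ
Greenland shark: 443 × 0.1 = 44.3 MJ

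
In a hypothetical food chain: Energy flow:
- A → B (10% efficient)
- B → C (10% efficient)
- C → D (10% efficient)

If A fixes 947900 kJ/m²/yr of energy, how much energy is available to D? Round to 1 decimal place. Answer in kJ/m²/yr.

B: 947900 × 0.1 = 94790 kJ/m²/yr
C: 94790 × 0.1 = 9479 kJ/m²/yr
D: 9479 × 0.1 = 947.9 kJ/m²/yr

947.9 kJ/m²/yr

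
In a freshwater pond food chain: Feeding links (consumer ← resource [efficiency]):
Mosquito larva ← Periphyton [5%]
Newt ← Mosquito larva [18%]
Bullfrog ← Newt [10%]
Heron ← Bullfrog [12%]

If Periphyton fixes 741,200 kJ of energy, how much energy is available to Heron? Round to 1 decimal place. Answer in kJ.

80.0 kJ

Mosquito larva: 741200 × 0.05 = 37060 kJ
Newt: 37060 × 0.18 = 6670.8 kJ
Bullfrog: 6670.8 × 0.1 = 667.08 kJ
Heron: 667.08 × 0.12 = 80.0496 kJ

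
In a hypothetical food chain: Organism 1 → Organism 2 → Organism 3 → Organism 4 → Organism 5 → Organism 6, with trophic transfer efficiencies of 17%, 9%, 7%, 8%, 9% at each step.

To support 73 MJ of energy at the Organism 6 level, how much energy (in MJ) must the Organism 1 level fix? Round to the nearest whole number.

9466750 MJ

Cumulative transfer efficiency: 0.17 × 0.09 × 0.07 × 0.08 × 0.09 = 0.0000077112
Organism 1 energy = 73 / 0.0000077112 = 9466750 MJ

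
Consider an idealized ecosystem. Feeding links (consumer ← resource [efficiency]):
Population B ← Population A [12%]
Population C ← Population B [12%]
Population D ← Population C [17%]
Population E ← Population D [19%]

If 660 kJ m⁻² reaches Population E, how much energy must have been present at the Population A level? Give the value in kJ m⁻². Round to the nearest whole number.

Cumulative transfer efficiency: 0.12 × 0.12 × 0.17 × 0.19 = 0.00046512
Population A energy = 660 / 0.00046512 = 1418989 kJ m⁻²

1418989 kJ m⁻²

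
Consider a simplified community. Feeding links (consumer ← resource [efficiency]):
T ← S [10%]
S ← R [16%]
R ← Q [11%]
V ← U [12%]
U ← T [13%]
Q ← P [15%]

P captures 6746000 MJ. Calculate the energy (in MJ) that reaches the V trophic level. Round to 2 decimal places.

27.78 MJ

Q: 6746000 × 0.15 = 1011900 MJ
R: 1011900 × 0.11 = 111309 MJ
S: 111309 × 0.16 = 17809.44 MJ
T: 17809.44 × 0.1 = 1780.944 MJ
U: 1780.944 × 0.13 = 231.52272 MJ
V: 231.52272 × 0.12 = 27.7827264 MJ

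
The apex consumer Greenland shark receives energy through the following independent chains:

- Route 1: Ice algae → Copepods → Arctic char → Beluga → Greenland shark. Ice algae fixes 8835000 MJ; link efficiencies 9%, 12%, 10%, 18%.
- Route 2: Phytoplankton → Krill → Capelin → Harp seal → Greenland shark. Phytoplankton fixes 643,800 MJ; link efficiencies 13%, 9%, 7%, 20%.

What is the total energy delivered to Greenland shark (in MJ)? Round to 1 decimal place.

Route 1: 8835000 × 0.09 × 0.12 × 0.1 × 0.18 = 1717.524 MJ
Route 2: 643800 × 0.13 × 0.09 × 0.07 × 0.2 = 105.45444 MJ
Total at Greenland shark: 1717.524 + 105.45444 = 1822.97844 MJ

1823.0 MJ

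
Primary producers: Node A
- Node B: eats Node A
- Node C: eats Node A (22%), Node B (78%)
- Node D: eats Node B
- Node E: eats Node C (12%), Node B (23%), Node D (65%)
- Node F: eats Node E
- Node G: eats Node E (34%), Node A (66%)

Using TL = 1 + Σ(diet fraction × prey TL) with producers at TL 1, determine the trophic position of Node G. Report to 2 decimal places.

Node B: 1 + 1 = 2
Node C: 1 + (0.22×1 + 0.78×2) = 2.78
Node D: 1 + 2 = 3
Node E: 1 + (0.12×2.78 + 0.23×2 + 0.65×3) = 3.7436
Node F: 1 + 3.7436 = 4.7436
Node G: 1 + (0.34×3.7436 + 0.66×1) = 2.932824

2.93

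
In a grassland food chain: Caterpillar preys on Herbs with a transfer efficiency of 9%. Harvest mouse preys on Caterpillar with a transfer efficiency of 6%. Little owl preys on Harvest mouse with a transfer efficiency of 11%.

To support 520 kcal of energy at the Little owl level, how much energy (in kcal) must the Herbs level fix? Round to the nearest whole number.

Cumulative transfer efficiency: 0.09 × 0.06 × 0.11 = 0.000594
Herbs energy = 520 / 0.000594 = 875421 kcal

875421 kcal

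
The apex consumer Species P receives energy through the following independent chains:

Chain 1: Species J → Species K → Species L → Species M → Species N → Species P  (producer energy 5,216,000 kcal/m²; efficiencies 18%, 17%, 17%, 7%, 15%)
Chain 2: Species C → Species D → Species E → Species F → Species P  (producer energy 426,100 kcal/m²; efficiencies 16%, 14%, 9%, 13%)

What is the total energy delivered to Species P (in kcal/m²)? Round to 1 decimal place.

Chain 1: 5216000 × 0.18 × 0.17 × 0.17 × 0.07 × 0.15 = 284.903136 kcal/m²
Chain 2: 426100 × 0.16 × 0.14 × 0.09 × 0.13 = 111.672288 kcal/m²
Total at Species P: 284.903136 + 111.672288 = 396.575424 kcal/m²

396.6 kcal/m²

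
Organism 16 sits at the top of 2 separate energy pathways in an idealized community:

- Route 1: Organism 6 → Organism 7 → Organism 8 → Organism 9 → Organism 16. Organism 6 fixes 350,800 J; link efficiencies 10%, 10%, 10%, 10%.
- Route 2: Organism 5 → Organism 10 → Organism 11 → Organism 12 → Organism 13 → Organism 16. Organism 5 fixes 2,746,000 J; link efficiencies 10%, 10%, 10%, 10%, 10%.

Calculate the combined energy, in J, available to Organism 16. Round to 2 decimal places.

62.54 J

Route 1: 350800 × 0.1 × 0.1 × 0.1 × 0.1 = 35.08 J
Route 2: 2746000 × 0.1 × 0.1 × 0.1 × 0.1 × 0.1 = 27.46 J
Total at Organism 16: 35.08 + 27.46 = 62.54 J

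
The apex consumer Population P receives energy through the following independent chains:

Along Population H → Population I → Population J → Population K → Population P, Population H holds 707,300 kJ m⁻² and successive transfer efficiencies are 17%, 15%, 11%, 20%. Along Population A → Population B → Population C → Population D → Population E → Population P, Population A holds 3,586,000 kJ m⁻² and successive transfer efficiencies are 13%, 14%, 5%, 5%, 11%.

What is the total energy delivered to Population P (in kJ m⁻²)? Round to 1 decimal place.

414.7 kJ m⁻²

Via Population H: 707300 × 0.17 × 0.15 × 0.11 × 0.2 = 396.7953 kJ m⁻²
Via Population A: 3586000 × 0.13 × 0.14 × 0.05 × 0.05 × 0.11 = 17.94793 kJ m⁻²
Total at Population P: 396.7953 + 17.94793 = 414.74323 kJ m⁻²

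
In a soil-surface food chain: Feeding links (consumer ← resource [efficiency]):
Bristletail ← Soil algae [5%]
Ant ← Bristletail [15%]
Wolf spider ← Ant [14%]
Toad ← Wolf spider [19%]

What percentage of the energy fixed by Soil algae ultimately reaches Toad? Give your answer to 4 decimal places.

Product of link efficiencies: 0.05 × 0.15 × 0.14 × 0.19 = 0.0001995
As a percentage: 0.0001995 × 100 = 0.0200%

0.0200%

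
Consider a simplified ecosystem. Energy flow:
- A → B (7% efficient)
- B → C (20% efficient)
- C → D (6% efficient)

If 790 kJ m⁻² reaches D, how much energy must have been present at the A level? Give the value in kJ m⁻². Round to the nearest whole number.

Cumulative transfer efficiency: 0.07 × 0.2 × 0.06 = 0.00084
A energy = 790 / 0.00084 = 940476 kJ m⁻²

940476 kJ m⁻²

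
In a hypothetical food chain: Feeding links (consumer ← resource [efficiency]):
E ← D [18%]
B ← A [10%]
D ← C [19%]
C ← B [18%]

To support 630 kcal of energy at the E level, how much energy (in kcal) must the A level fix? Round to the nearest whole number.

Cumulative transfer efficiency: 0.1 × 0.18 × 0.19 × 0.18 = 0.0006156
A energy = 630 / 0.0006156 = 1023392 kcal

1023392 kcal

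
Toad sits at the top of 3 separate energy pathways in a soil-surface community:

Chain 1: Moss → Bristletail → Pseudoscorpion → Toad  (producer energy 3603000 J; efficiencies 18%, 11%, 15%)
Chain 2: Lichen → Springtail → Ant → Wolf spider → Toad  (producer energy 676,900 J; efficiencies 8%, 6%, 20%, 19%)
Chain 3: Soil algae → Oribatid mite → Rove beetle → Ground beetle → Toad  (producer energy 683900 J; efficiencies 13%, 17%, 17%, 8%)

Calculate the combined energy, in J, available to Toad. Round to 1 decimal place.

Chain 1: 3603000 × 0.18 × 0.11 × 0.15 = 10700.91 J
Chain 2: 676900 × 0.08 × 0.06 × 0.2 × 0.19 = 123.46656 J
Chain 3: 683900 × 0.13 × 0.17 × 0.17 × 0.08 = 205.552984 J
Total at Toad: 10700.91 + 123.46656 + 205.552984 = 11029.929544 J

11029.9 J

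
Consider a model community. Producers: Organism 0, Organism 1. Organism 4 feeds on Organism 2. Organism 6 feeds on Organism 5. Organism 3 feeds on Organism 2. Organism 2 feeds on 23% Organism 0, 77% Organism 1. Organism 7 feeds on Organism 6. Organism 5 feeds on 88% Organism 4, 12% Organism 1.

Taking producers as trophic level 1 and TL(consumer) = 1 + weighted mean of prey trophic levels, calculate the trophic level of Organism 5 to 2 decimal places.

Organism 2: 1 + (0.23×1 + 0.77×1) = 2
Organism 3: 1 + 2 = 3
Organism 4: 1 + 2 = 3
Organism 5: 1 + (0.88×3 + 0.12×1) = 3.76
Organism 6: 1 + 3.76 = 4.76
Organism 7: 1 + 4.76 = 5.76

3.76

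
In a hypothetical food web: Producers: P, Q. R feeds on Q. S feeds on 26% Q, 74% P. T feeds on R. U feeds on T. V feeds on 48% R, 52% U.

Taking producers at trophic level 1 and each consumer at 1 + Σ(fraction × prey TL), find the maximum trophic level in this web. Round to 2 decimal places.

4.04

R: 1 + 1 = 2
S: 1 + (0.26×1 + 0.74×1) = 2
T: 1 + 2 = 3
U: 1 + 3 = 4
V: 1 + (0.48×2 + 0.52×4) = 4.04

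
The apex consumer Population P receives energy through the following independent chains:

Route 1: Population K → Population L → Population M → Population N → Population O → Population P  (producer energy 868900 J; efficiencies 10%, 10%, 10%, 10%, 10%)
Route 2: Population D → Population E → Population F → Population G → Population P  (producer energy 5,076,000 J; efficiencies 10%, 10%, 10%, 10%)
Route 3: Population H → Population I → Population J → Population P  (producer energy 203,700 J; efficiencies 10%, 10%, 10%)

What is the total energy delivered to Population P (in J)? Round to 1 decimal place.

Route 1: 868900 × 0.1 × 0.1 × 0.1 × 0.1 × 0.1 = 8.689 J
Route 2: 5076000 × 0.1 × 0.1 × 0.1 × 0.1 = 507.6 J
Route 3: 203700 × 0.1 × 0.1 × 0.1 = 203.7 J
Total at Population P: 8.689 + 507.6 + 203.7 = 719.989 J

720.0 J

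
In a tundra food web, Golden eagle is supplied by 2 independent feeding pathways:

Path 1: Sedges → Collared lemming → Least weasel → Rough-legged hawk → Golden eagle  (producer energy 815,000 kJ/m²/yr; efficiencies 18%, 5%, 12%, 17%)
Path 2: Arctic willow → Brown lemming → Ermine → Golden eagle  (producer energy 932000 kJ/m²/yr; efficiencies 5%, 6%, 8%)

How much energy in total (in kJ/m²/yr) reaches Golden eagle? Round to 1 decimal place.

373.3 kJ/m²/yr

Path 1: 815000 × 0.18 × 0.05 × 0.12 × 0.17 = 149.634 kJ/m²/yr
Path 2: 932000 × 0.05 × 0.06 × 0.08 = 223.68 kJ/m²/yr
Total at Golden eagle: 149.634 + 223.68 = 373.314 kJ/m²/yr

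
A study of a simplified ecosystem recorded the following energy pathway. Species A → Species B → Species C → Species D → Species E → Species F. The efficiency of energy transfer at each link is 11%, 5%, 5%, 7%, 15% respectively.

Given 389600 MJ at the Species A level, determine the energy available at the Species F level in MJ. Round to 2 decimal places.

1.12 MJ

Species B: 389600 × 0.11 = 42856 MJ
Species C: 42856 × 0.05 = 2142.8 MJ
Species D: 2142.8 × 0.05 = 107.14 MJ
Species E: 107.14 × 0.07 = 7.4998 MJ
Species F: 7.4998 × 0.15 = 1.12497 MJ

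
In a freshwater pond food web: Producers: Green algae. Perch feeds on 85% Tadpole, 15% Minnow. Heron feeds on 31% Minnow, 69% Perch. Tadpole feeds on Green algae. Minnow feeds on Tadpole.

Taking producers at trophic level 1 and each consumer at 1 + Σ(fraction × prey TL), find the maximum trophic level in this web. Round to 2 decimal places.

Tadpole: 1 + 1 = 2
Minnow: 1 + 2 = 3
Perch: 1 + (0.85×2 + 0.15×3) = 3.15
Heron: 1 + (0.31×3 + 0.69×3.15) = 4.1035

4.10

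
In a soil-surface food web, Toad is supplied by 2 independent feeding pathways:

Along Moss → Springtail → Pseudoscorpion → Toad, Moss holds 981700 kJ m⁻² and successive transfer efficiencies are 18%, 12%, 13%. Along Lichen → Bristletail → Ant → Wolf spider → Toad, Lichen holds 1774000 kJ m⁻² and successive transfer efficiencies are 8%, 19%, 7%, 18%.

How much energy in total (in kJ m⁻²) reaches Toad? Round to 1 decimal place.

3096.4 kJ m⁻²

Via Moss: 981700 × 0.18 × 0.12 × 0.13 = 2756.6136 kJ m⁻²
Via Lichen: 1774000 × 0.08 × 0.19 × 0.07 × 0.18 = 339.75648 kJ m⁻²
Total at Toad: 2756.6136 + 339.75648 = 3096.37008 kJ m⁻²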